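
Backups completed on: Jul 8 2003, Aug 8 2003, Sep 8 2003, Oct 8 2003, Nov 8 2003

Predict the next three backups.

Dec 8 2003, Jan 8 2004, Feb 8 2004

The day-of-month is always 8 (31, 31, 30, 31 days between events).
So this recurs on the 8th of each month.
December 2003: Dec 8 2003.
Next: January 2004 → Jan 8 2004.
Next: February 2004 → Feb 8 2004.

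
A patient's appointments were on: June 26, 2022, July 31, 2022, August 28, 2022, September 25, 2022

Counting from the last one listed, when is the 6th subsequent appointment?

March 26, 2023

Every date is a Sunday; gaps 35, 28, 28 days.
Each is the last Sunday of its month (at least one falls on the 29th or later, ruling out '4th Sunday').
October 2022 ends with Sunday October 30, 2022.
November 2022 ends with Sunday November 27, 2022.
Last Sunday of December 2022: December 25, 2022.
Last Sunday of January 2023: January 29, 2023.
Last Sunday of February 2023: February 26, 2023.
March 2023 ends with Sunday March 26, 2023.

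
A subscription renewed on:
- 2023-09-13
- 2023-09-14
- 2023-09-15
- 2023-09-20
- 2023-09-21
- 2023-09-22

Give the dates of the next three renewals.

The gap pattern 1, 1, 5, 1, 1 repeats every 3 events.
These are the Wednesdays, Thursdays and Fridays of each week.
The following Wednesday is 2023-09-27.
Next Thursday: 2023-09-28.
Next Friday: 2023-09-29.

2023-09-27, 2023-09-28, 2023-09-29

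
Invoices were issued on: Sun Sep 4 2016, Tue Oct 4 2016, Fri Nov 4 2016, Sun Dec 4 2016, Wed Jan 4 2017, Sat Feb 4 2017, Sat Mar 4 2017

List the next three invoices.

Tue Apr 4 2017, Thu May 4 2017, Sun Jun 4 2017

The day-of-month is always 4 (30, 31, 30, 31, 31, 28 days between events).
So this recurs on the 4th of each month.
April 2017: Tue Apr 4 2017.
May 2017: Thu May 4 2017.
June 2017: Sun Jun 4 2017.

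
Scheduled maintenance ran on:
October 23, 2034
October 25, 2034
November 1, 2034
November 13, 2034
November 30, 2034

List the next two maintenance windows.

December 22, 2034; January 18, 2035

Gaps: 2, 7, 12, 17 days — each gap is 5 larger than the previous one.
Next gap: 22 days. November 30, 2034 + 22 days = December 22, 2034.
Next gap: 27 days. December 22, 2034 + 27 days = January 18, 2035.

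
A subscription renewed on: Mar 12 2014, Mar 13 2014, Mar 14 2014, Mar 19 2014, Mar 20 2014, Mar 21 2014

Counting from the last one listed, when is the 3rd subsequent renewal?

Gaps: 1, 1, 5, 1, 1 days — not constant, but cyclic with period 3.
The events fall on every Wednesday, Thursday and Friday.
Next Wednesday: Mar 26 2014.
Next Thursday: Mar 27 2014.
The following Friday is Mar 28 2014.

Mar 28 2014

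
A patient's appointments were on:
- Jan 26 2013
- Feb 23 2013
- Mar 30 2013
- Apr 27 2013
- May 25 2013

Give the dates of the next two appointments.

Jun 29 2013, Jul 27 2013

Every date is a Saturday; gaps 28, 35, 28, 28 days.
Each is the last Saturday of its month (at least one falls on the 29th or later, ruling out '4th Saturday').
June 2013 ends with Saturday Jun 29 2013.
July 2013 ends with Saturday Jul 27 2013.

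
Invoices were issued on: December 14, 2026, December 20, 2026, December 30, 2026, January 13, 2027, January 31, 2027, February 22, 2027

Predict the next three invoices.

March 20, 2027; April 19, 2027; May 23, 2027

The spacing grows by 4 each time: 6, 10, 14, 18, 22 days.
Next gap: 26 days. February 22, 2027 + 26 days = March 20, 2027.
Next gap: 30 days. March 20, 2027 + 30 days = April 19, 2027.
Next gap: 34 days. April 19, 2027 + 34 days = May 23, 2027.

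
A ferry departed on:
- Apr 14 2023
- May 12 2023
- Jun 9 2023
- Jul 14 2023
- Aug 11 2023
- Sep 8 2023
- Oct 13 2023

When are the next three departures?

These are Fridays at 28- or 35-day spacing (28, 28, 35, 28, 28, 35).
The pattern: 2nd Friday of the month.
November 2023 — 2nd Friday is Nov 10 2023.
December 2023 — 2nd Friday is Dec 8 2023.
2nd Friday of January 2024: Jan 12 2024.

Nov 10 2023, Dec 8 2023, Jan 12 2024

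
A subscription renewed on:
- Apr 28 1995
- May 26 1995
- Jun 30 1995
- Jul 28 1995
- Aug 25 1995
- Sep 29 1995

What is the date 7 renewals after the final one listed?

Apr 26 1996

Every date is a Friday; gaps 28, 35, 28, 28, 35 days.
Each is the last Friday of its month (at least one falls on the 29th or later, ruling out '4th Friday').
October 1995 ends with Friday Oct 27 1995.
November 1995 ends with Friday Nov 24 1995.
December 1995 ends with Friday Dec 29 1995.
Last Friday of January 1996: Jan 26 1996.
Last Friday of February 1996: Feb 23 1996.
Last Friday of March 1996: Mar 29 1996.
Last Friday of April 1996: Apr 26 1996.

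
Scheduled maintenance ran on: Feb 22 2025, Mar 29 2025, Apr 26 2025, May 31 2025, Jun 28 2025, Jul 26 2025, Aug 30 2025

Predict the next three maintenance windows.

Sep 27 2025, Oct 25 2025, Nov 29 2025

These are Saturdays with 35, 28, 35, 28, 28, 35-day gaps.
Each is the final Saturday of its month — Mar 29 2025 is past the 28th, so '4th Saturday' doesn't fit.
September 2025 ends with Saturday Sep 27 2025.
Last Saturday of October 2025: Oct 25 2025.
Last Saturday of November 2025: Nov 29 2025.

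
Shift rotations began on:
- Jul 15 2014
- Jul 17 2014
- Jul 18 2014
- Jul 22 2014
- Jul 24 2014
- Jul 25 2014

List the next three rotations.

The gap pattern 2, 1, 4, 2, 1 repeats every 3 events.
These are the Tuesdays, Thursdays and Fridays of each week.
Next Tuesday: Jul 29 2014.
Next Thursday: Jul 31 2014.
Next Friday: Aug 1 2014.

Jul 29 2014, Jul 31 2014, Aug 1 2014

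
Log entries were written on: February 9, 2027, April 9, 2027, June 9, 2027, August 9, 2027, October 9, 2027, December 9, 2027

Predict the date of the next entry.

Each date is the 9th; the gaps (59, 61, 61, 61, 61) track the month lengths.
The rule is the 9th of every 2 months.
February 2028: February 9, 2028.

February 9, 2028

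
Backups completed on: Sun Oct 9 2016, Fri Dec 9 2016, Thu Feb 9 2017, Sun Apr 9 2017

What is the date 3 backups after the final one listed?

Each date is the 9th; the gaps (61, 62, 59) track the month lengths.
The rule is the 9th of every 2 months.
June 2017: Fri Jun 9 2017.
Next: August 2017 → Wed Aug 9 2017.
October 2017: Mon Oct 9 2017.

Mon Oct 9 2017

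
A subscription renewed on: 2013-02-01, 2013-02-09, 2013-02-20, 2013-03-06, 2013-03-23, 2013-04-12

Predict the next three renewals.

2013-05-05, 2013-05-31, 2013-06-29

Intervals are 8, 11, 14, 17, 20 days — an arithmetic progression with common difference 3.
Next gap: 23 days. 2013-04-12 + 23 days = 2013-05-05.
Next gap: 26 days. 2013-05-05 + 26 days = 2013-05-31.
Next gap: 29 days. 2013-05-31 + 29 days = 2013-06-29.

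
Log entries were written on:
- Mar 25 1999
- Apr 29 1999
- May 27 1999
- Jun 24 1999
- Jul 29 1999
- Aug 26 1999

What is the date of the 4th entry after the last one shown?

Dec 30 1999

All Thursdays; the gaps (35, 28, 28, 35, 28) vary with month length.
This is the last Thursday of each month.
Last Thursday of September 1999: Sep 30 1999.
October 1999 ends with Thursday Oct 28 1999.
Last Thursday of November 1999: Nov 25 1999.
December 1999 ends with Thursday Dec 30 1999.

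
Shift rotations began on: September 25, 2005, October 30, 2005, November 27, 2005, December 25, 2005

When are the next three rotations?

January 29, 2006; February 26, 2006; March 26, 2006

These are Sundays with 35, 28, 28-day gaps.
Each is the final Sunday of its month — October 30, 2005 is past the 28th, so '4th Sunday' doesn't fit.
Last Sunday of January 2006: January 29, 2006.
February 2006 ends with Sunday February 26, 2006.
Last Sunday of March 2006: March 26, 2006.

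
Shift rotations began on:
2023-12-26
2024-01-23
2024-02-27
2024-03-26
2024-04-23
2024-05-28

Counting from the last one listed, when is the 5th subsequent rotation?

All dates are Tuesdays, 28, 35, 28, 28, 35 days apart.
Specifically, the 4th Tuesday of each month.
4th Tuesday of June 2024: 2024-06-25.
4th Tuesday of July 2024: 2024-07-23.
4th Tuesday of August 2024: 2024-08-27.
4th Tuesday of September 2024: 2024-09-24.
4th Tuesday of October 2024: 2024-10-22.

2024-10-22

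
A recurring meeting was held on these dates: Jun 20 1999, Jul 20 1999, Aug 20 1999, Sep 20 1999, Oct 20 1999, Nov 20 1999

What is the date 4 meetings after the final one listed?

The day-of-month is always 20 (30, 31, 31, 30, 31 days between events).
So this recurs on the 20th of each month.
Next: December 1999 → Dec 20 1999.
January 2000: Jan 20 2000.
February 2000: Feb 20 2000.
March 2000: Mar 20 2000.

Mar 20 2000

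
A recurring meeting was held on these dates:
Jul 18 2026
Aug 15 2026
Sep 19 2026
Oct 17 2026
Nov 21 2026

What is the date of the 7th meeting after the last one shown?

Gaps: 28, 35, 28, 35 days — a mix of 28 and 35. Every date is a Saturday.
Each is the 3rd Saturday of its month.
December 2026 — 3rd Saturday is Dec 19 2026.
3rd Saturday of January 2027: Jan 16 2027.
February 2027 — 3rd Saturday is Feb 20 2027.
March 2027 — 3rd Saturday is Mar 20 2027.
April 2027 — 3rd Saturday is Apr 17 2027.
May 2027 — 3rd Saturday is May 15 2027.
3rd Saturday of June 2027: Jun 19 2027.

Jun 19 2027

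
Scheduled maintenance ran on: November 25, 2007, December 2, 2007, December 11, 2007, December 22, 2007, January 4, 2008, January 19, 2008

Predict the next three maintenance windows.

Intervals are 7, 9, 11, 13, 15 days — an arithmetic progression with common difference 2.
Next gap: 17 days. January 19, 2008 + 17 days = February 5, 2008.
Next gap: 19 days. February 5, 2008 + 19 days = February 24, 2008.
Next gap: 21 days. February 24, 2008 + 21 days = March 16, 2008.

February 5, 2008; February 24, 2008; March 16, 2008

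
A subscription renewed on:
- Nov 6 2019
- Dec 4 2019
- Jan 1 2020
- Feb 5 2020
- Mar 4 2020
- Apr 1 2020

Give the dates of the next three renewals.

These are Wednesdays at 28- or 35-day spacing (28, 28, 35, 28, 28).
The pattern: 1st Wednesday of the month.
1st Wednesday of May 2020: May 6 2020.
June 2020 — 1st Wednesday is Jun 3 2020.
July 2020 — 1st Wednesday is Jul 1 2020.

May 6 2020, Jun 3 2020, Jul 1 2020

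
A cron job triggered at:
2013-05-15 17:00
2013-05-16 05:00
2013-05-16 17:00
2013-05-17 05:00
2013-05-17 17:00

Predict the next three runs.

2013-05-18 05:00, 2013-05-18 17:00, 2013-05-19 05:00

The interval is a steady 12 hours (12, 12, 12, 12).
2013-05-17 17:00 + 12 h = 2013-05-18 05:00.
2013-05-18 05:00 + 12 h = 2013-05-18 17:00.
2013-05-18 17:00 + 12 h = 2013-05-19 05:00.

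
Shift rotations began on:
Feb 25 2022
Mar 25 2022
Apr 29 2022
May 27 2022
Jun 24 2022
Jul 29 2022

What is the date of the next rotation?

Aug 26 2022

All Fridays; the gaps (28, 35, 28, 28, 35) vary with month length.
This is the last Friday of each month.
Last Friday of August 2022: Aug 26 2022.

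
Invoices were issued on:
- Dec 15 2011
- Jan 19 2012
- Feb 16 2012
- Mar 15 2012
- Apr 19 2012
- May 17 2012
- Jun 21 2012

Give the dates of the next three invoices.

Jul 19 2012, Aug 16 2012, Sep 20 2012

Gaps: 35, 28, 28, 35, 28, 35 days — a mix of 28 and 35. Every date is a Thursday.
Each is the 3rd Thursday of its month.
July 2012 — 3rd Thursday is Jul 19 2012.
3rd Thursday of August 2012: Aug 16 2012.
September 2012 — 3rd Thursday is Sep 20 2012.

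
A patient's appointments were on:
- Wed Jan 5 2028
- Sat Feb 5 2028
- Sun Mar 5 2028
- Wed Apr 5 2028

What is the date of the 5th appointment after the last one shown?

The day-of-month is always 5 (31, 29, 31 days between events).
So this recurs on the 5th of each month.
Next: May 2028 → Fri May 5 2028.
Next: June 2028 → Mon Jun 5 2028.
Next: July 2028 → Wed Jul 5 2028.
August 2028: Sat Aug 5 2028.
September 2028: Tue Sep 5 2028.

Tue Sep 5 2028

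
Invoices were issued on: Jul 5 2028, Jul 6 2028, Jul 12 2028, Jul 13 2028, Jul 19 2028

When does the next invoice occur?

Jul 20 2028

Gaps: 1, 6, 1, 6 days — not constant, but cyclic with period 2.
The events fall on every Wednesday and Thursday.
The following Thursday is Jul 20 2028.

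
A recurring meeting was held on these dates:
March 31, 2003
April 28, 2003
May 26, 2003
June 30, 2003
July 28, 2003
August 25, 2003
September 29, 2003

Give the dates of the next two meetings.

October 27, 2003; November 24, 2003

These are Mondays with 28, 28, 35, 28, 28, 35-day gaps.
Each is the final Monday of its month — March 31, 2003 is past the 28th, so '4th Monday' doesn't fit.
October 2003 ends with Monday October 27, 2003.
Last Monday of November 2003: November 24, 2003.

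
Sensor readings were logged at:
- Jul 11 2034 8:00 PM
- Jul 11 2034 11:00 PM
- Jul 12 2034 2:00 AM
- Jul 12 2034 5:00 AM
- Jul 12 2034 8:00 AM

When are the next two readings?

The interval is a steady 3 hours (3, 3, 3, 3).
Jul 12 2034 8:00 AM + 3 h = Jul 12 2034 11:00 AM.
Jul 12 2034 11:00 AM + 3 h = Jul 12 2034 2:00 PM.

Jul 12 2034 11:00 AM, Jul 12 2034 2:00 PM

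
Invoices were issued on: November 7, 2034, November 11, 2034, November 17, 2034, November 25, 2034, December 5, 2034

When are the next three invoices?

December 17, 2034; December 31, 2034; January 16, 2035

Intervals are 4, 6, 8, 10 days — an arithmetic progression with common difference 2.
Next gap: 12 days. December 5, 2034 + 12 days = December 17, 2034.
Next gap: 14 days. December 17, 2034 + 14 days = December 31, 2034.
Next gap: 16 days. December 31, 2034 + 16 days = January 16, 2035.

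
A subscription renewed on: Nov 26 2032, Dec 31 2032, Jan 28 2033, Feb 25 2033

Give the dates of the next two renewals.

Mar 25 2033, Apr 29 2033

These are Fridays with 35, 28, 28-day gaps.
Each is the final Friday of its month — Dec 31 2032 is past the 28th, so '4th Friday' doesn't fit.
Last Friday of March 2033: Mar 25 2033.
Last Friday of April 2033: Apr 29 2033.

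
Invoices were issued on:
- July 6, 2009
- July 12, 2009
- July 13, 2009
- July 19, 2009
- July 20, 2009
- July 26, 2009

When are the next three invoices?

Every event lands on a Monday or Sunday (gaps cycle 6, 1, 6, 1, 6).
So the schedule is: every Monday and Sunday.
Next Monday: July 27, 2009.
The following Sunday is August 2, 2009.
Next Monday: August 3, 2009.

July 27, 2009; August 2, 2009; August 3, 2009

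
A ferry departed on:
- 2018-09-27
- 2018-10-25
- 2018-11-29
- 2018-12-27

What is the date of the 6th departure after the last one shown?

Every date is a Thursday; gaps 28, 35, 28 days.
Each is the last Thursday of its month (at least one falls on the 29th or later, ruling out '4th Thursday').
Last Thursday of January 2019: 2019-01-31.
Last Thursday of February 2019: 2019-02-28.
March 2019 ends with Thursday 2019-03-28.
Last Thursday of April 2019: 2019-04-25.
May 2019 ends with Thursday 2019-05-30.
June 2019 ends with Thursday 2019-06-27.

2019-06-27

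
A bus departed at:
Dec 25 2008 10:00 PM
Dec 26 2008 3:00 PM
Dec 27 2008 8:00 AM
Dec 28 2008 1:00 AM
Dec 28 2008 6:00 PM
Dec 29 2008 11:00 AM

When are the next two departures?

Gaps: 17, 17, 17, 17, 17 hours — each event is 17 hours after the previous one.
Dec 29 2008 11:00 AM + 17 h = Dec 30 2008 4:00 AM.
Dec 30 2008 4:00 AM + 17 h = Dec 30 2008 9:00 PM.

Dec 30 2008 4:00 AM, Dec 30 2008 9:00 PM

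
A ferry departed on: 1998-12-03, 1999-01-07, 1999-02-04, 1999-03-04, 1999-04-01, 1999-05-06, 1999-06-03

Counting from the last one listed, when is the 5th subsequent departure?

These are Thursdays at 28- or 35-day spacing (35, 28, 28, 28, 35, 28).
The pattern: 1st Thursday of the month.
July 1999 — 1st Thursday is 1999-07-01.
August 1999 — 1st Thursday is 1999-08-05.
1st Thursday of September 1999: 1999-09-02.
October 1999 — 1st Thursday is 1999-10-07.
November 1999 — 1st Thursday is 1999-11-04.

1999-11-04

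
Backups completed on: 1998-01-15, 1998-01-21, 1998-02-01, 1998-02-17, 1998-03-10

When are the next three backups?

Intervals are 6, 11, 16, 21 days — an arithmetic progression with common difference 5.
Next gap: 26 days. 1998-03-10 + 26 days = 1998-04-05.
Next gap: 31 days. 1998-04-05 + 31 days = 1998-05-06.
Next gap: 36 days. 1998-05-06 + 36 days = 1998-06-11.

1998-04-05, 1998-05-06, 1998-06-11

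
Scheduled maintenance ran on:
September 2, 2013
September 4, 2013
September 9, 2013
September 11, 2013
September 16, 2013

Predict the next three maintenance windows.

Every event lands on a Monday or Wednesday (gaps cycle 2, 5, 2, 5).
So the schedule is: every Monday and Wednesday.
The following Wednesday is September 18, 2013.
Next Monday: September 23, 2013.
Next Wednesday: September 25, 2013.

September 18, 2013; September 23, 2013; September 25, 2013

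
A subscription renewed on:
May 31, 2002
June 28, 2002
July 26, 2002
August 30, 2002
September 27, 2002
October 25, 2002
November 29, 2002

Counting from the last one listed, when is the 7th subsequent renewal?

Every date is a Friday; gaps 28, 28, 35, 28, 28, 35 days.
Each is the last Friday of its month (at least one falls on the 29th or later, ruling out '4th Friday').
December 2002 ends with Friday December 27, 2002.
Last Friday of January 2003: January 31, 2003.
February 2003 ends with Friday February 28, 2003.
Last Friday of March 2003: March 28, 2003.
April 2003 ends with Friday April 25, 2003.
Last Friday of May 2003: May 30, 2003.
Last Friday of June 2003: June 27, 2003.

June 27, 2003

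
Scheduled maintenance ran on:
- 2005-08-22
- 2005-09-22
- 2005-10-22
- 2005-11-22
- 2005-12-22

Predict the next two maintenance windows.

2006-01-22, 2006-02-22

The day-of-month is always 22 (31, 30, 31, 30 days between events).
So this recurs on the 22nd of each month.
Next: January 2006 → 2006-01-22.
February 2006: 2006-02-22.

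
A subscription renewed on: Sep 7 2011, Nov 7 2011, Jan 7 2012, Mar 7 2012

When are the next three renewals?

The day-of-month is always 7 (61, 61, 60 days between events).
So this recurs on the 7th of every 2 months.
May 2012: May 7 2012.
July 2012: Jul 7 2012.
Next: September 2012 → Sep 7 2012.

May 7 2012, Jul 7 2012, Sep 7 2012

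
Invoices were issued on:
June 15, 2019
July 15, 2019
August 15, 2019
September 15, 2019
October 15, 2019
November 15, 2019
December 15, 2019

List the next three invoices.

January 15, 2020; February 15, 2020; March 15, 2020

Gaps: 30, 31, 31, 30, 31, 30 days — not constant. Every event is on the 15th of the month.
Pattern: the 15th of each month.
January 2020: January 15, 2020.
February 2020: February 15, 2020.
March 2020: March 15, 2020.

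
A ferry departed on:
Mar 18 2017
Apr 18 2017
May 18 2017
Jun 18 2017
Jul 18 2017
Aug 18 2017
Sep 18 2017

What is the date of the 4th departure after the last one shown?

Jan 18 2018

Gaps: 31, 30, 31, 30, 31, 31 days — not constant. Every event is on the 18th of the month.
Pattern: the 18th of each month.
Next: October 2017 → Oct 18 2017.
Next: November 2017 → Nov 18 2017.
Next: December 2017 → Dec 18 2017.
Next: January 2018 → Jan 18 2018.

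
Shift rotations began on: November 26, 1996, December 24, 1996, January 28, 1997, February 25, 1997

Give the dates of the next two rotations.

March 25, 1997; April 22, 1997

Gaps: 28, 35, 28 days — a mix of 28 and 35. Every date is a Tuesday.
Each is the 4th Tuesday of its month.
4th Tuesday of March 1997: March 25, 1997.
4th Tuesday of April 1997: April 22, 1997.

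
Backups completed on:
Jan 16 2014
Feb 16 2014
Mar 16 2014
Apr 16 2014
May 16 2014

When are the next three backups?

Jun 16 2014, Jul 16 2014, Aug 16 2014

Each date is the 16th; the gaps (31, 28, 31, 30) track the month lengths.
The rule is the 16th of each month.
June 2014: Jun 16 2014.
July 2014: Jul 16 2014.
Next: August 2014 → Aug 16 2014.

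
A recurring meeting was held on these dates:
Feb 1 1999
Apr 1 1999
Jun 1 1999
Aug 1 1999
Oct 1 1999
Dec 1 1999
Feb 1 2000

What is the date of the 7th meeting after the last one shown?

Apr 1 2001

Each date is the 1st; the gaps (59, 61, 61, 61, 61, 62) track the month lengths.
The rule is the 1st of every 2 months.
Next: April 2000 → Apr 1 2000.
Next: June 2000 → Jun 1 2000.
August 2000: Aug 1 2000.
Next: October 2000 → Oct 1 2000.
December 2000: Dec 1 2000.
Next: February 2001 → Feb 1 2001.
April 2001: Apr 1 2001.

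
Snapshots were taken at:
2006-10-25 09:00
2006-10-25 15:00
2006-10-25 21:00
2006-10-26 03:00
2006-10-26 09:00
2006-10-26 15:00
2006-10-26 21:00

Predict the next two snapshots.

Spacing: 6, 6, 6, 6, 6, 6 h — constant 6 h.
2006-10-26 21:00 + 6 h = 2006-10-27 03:00.
2006-10-27 03:00 + 6 h = 2006-10-27 09:00.

2006-10-27 03:00, 2006-10-27 09:00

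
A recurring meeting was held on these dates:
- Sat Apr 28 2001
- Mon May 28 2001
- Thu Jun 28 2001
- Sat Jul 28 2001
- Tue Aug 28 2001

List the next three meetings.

Fri Sep 28 2001, Sun Oct 28 2001, Wed Nov 28 2001

Each date is the 28th; the gaps (30, 31, 30, 31) track the month lengths.
The rule is the 28th of each month.
Next: September 2001 → Fri Sep 28 2001.
Next: October 2001 → Sun Oct 28 2001.
November 2001: Wed Nov 28 2001.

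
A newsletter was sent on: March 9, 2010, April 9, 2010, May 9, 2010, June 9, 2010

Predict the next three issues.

July 9, 2010; August 9, 2010; September 9, 2010

Gaps: 31, 30, 31 days — not constant. Every event is on the 9th of the month.
Pattern: the 9th of each month.
Next: July 2010 → July 9, 2010.
August 2010: August 9, 2010.
September 2010: September 9, 2010.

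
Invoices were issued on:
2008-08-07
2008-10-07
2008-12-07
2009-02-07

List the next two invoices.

The day-of-month is always 7 (61, 61, 62 days between events).
So this recurs on the 7th of every 2 months.
April 2009: 2009-04-07.
Next: June 2009 → 2009-06-07.

2009-04-07, 2009-06-07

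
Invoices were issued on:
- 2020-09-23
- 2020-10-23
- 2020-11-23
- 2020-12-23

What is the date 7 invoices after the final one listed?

2021-07-23

Each date is the 23rd; the gaps (30, 31, 30) track the month lengths.
The rule is the 23rd of each month.
Next: January 2021 → 2021-01-23.
Next: February 2021 → 2021-02-23.
March 2021: 2021-03-23.
Next: April 2021 → 2021-04-23.
May 2021: 2021-05-23.
June 2021: 2021-06-23.
Next: July 2021 → 2021-07-23.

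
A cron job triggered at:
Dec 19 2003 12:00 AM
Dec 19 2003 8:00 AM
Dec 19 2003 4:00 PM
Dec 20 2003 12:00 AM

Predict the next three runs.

Dec 20 2003 8:00 AM, Dec 20 2003 4:00 PM, Dec 21 2003 12:00 AM

Gaps: 8, 8, 8 hours — each event is 8 hours after the previous one.
Dec 20 2003 12:00 AM + 8 h = Dec 20 2003 8:00 AM.
Dec 20 2003 8:00 AM + 8 h = Dec 20 2003 4:00 PM.
Dec 20 2003 4:00 PM + 8 h = Dec 21 2003 12:00 AM.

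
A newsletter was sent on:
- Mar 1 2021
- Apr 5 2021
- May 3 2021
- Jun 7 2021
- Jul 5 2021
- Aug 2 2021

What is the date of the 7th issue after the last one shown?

Gaps: 35, 28, 35, 28, 28 days — a mix of 28 and 35. Every date is a Monday.
Each is the 1st Monday of its month.
September 2021 — 1st Monday is Sep 6 2021.
1st Monday of October 2021: Oct 4 2021.
1st Monday of November 2021: Nov 1 2021.
1st Monday of December 2021: Dec 6 2021.
1st Monday of January 2022: Jan 3 2022.
1st Monday of February 2022: Feb 7 2022.
1st Monday of March 2022: Mar 7 2022.

Mar 7 2022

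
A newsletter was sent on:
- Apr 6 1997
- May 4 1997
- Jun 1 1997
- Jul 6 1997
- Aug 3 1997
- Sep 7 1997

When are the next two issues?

These are Sundays at 28- or 35-day spacing (28, 28, 35, 28, 35).
The pattern: 1st Sunday of the month.
October 1997 — 1st Sunday is Oct 5 1997.
November 1997 — 1st Sunday is Nov 2 1997.

Oct 5 1997, Nov 2 1997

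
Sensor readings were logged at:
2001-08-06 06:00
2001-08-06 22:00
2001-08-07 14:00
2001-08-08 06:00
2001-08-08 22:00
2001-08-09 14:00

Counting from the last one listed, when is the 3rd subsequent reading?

Spacing: 16, 16, 16, 16, 16 h — constant 16 h.
2001-08-09 14:00 + 16 h = 2001-08-10 06:00.
2001-08-10 06:00 + 16 h = 2001-08-10 22:00.
2001-08-10 22:00 + 16 h = 2001-08-11 14:00.

2001-08-11 14:00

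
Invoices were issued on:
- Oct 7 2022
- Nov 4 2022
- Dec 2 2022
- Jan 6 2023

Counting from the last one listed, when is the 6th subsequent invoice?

Gaps: 28, 28, 35 days — a mix of 28 and 35. Every date is a Friday.
Each is the 1st Friday of its month.
February 2023 — 1st Friday is Feb 3 2023.
March 2023 — 1st Friday is Mar 3 2023.
April 2023 — 1st Friday is Apr 7 2023.
May 2023 — 1st Friday is May 5 2023.
1st Friday of June 2023: Jun 2 2023.
1st Friday of July 2023: Jul 7 2023.

Jul 7 2023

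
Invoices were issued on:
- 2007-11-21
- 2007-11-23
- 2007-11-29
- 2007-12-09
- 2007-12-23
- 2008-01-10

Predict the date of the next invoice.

Gaps: 2, 6, 10, 14, 18 days — each gap is 4 larger than the previous one.
Next gap: 22 days. 2008-01-10 + 22 days = 2008-02-01.

2008-02-01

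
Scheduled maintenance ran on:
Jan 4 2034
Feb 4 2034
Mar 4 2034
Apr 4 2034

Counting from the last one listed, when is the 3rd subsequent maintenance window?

Each date is the 4th; the gaps (31, 28, 31) track the month lengths.
The rule is the 4th of each month.
Next: May 2034 → May 4 2034.
Next: June 2034 → Jun 4 2034.
Next: July 2034 → Jul 4 2034.

Jul 4 2034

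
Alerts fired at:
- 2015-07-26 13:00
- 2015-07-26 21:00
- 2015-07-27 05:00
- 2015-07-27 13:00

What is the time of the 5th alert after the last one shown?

The interval is a steady 8 hours (8, 8, 8).
2015-07-27 13:00 + 8 h = 2015-07-27 21:00.
2015-07-27 21:00 + 8 h = 2015-07-28 05:00.
2015-07-28 05:00 + 8 h = 2015-07-28 13:00.
2015-07-28 13:00 + 8 h = 2015-07-28 21:00.
2015-07-28 21:00 + 8 h = 2015-07-29 05:00.

2015-07-29 05:00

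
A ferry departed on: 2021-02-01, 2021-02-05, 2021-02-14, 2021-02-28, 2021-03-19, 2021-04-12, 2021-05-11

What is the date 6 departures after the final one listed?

Gaps: 4, 9, 14, 19, 24, 29 days — each gap is 5 larger than the previous one.
Next gap: 34 days. 2021-05-11 + 34 days = 2021-06-14.
Next gap: 39 days. 2021-06-14 + 39 days = 2021-07-23.
Next gap: 44 days. 2021-07-23 + 44 days = 2021-09-05.
Next gap: 49 days. 2021-09-05 + 49 days = 2021-10-24.
Next gap: 54 days. 2021-10-24 + 54 days = 2021-12-17.
Next gap: 59 days. 2021-12-17 + 59 days = 2022-02-14.

2022-02-14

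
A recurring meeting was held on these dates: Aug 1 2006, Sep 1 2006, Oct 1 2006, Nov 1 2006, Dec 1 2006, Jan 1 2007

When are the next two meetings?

Feb 1 2007, Mar 1 2007

The day-of-month is always 1 (31, 30, 31, 30, 31 days between events).
So this recurs on the 1st of each month.
February 2007: Feb 1 2007.
March 2007: Mar 1 2007.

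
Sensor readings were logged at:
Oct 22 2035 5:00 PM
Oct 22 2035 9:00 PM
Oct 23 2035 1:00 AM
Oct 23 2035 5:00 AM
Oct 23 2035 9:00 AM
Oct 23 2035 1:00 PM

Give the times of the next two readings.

Spacing: 4, 4, 4, 4, 4 h — constant 4 h.
Oct 23 2035 1:00 PM + 4 h = Oct 23 2035 5:00 PM.
Oct 23 2035 5:00 PM + 4 h = Oct 23 2035 9:00 PM.

Oct 23 2035 5:00 PM, Oct 23 2035 9:00 PM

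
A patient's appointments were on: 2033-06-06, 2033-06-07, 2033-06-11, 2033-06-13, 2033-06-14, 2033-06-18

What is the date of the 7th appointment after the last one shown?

The gap pattern 1, 4, 2, 1, 4 repeats every 3 events.
These are the Mondays, Tuesdays and Saturdays of each week.
The following Monday is 2033-06-20.
Next Tuesday: 2033-06-21.
Next Saturday: 2033-06-25.
The following Monday is 2033-06-27.
Next Tuesday: 2033-06-28.
The following Saturday is 2033-07-02.
The following Monday is 2033-07-04.

2033-07-04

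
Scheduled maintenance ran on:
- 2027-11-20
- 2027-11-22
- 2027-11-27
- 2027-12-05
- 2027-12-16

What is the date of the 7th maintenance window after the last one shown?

The spacing grows by 3 each time: 2, 5, 8, 11 days.
Next gap: 14 days. 2027-12-16 + 14 days = 2027-12-30.
Next gap: 17 days. 2027-12-30 + 17 days = 2028-01-16.
Next gap: 20 days. 2028-01-16 + 20 days = 2028-02-05.
Next gap: 23 days. 2028-02-05 + 23 days = 2028-02-28.
Next gap: 26 days. 2028-02-28 + 26 days = 2028-03-25.
Next gap: 29 days. 2028-03-25 + 29 days = 2028-04-23.
Next gap: 32 days. 2028-04-23 + 32 days = 2028-05-25.

2028-05-25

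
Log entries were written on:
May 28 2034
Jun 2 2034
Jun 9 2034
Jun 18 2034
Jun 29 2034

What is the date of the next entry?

Gaps: 5, 7, 9, 11 days — each gap is 2 larger than the previous one.
Next gap: 13 days. Jun 29 2034 + 13 days = Jul 12 2034.

Jul 12 2034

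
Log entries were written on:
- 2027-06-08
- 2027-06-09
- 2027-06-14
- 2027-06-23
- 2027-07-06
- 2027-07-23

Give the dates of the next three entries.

2027-08-13, 2027-09-07, 2027-10-06

Intervals are 1, 5, 9, 13, 17 days — an arithmetic progression with common difference 4.
Next gap: 21 days. 2027-07-23 + 21 days = 2027-08-13.
Next gap: 25 days. 2027-08-13 + 25 days = 2027-09-07.
Next gap: 29 days. 2027-09-07 + 29 days = 2027-10-06.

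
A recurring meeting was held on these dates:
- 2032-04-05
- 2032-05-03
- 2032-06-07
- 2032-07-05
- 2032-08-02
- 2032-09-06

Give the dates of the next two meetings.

All dates are Mondays, 28, 35, 28, 28, 35 days apart.
Specifically, the 1st Monday of each month.
1st Monday of October 2032: 2032-10-04.
1st Monday of November 2032: 2032-11-01.

2032-10-04, 2032-11-01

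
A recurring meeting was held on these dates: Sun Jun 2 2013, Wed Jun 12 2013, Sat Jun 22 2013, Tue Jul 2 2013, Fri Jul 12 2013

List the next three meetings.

Gaps between consecutive events: 10, 10, 10, 10 days — a constant 10-day interval.
Fri Jul 12 2013 + 10 days = Mon Jul 22 2013.
Mon Jul 22 2013 + 10 days = Thu Aug 1 2013.
Thu Aug 1 2013 + 10 days = Sun Aug 11 2013.

Mon Jul 22 2013, Thu Aug 1 2013, Sun Aug 11 2013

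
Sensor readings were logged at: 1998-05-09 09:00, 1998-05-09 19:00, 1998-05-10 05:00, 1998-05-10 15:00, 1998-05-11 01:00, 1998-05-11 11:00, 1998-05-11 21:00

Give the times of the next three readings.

1998-05-12 07:00, 1998-05-12 17:00, 1998-05-13 03:00

Spacing: 10, 10, 10, 10, 10, 10 h — constant 10 h.
1998-05-11 21:00 + 10 h = 1998-05-12 07:00.
1998-05-12 07:00 + 10 h = 1998-05-12 17:00.
1998-05-12 17:00 + 10 h = 1998-05-13 03:00.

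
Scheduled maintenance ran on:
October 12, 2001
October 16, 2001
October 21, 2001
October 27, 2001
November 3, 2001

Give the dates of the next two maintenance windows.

Gaps: 4, 5, 6, 7 days — each gap is 1 larger than the previous one.
Next gap: 8 days. November 3, 2001 + 8 days = November 11, 2001.
Next gap: 9 days. November 11, 2001 + 9 days = November 20, 2001.

November 11, 2001; November 20, 2001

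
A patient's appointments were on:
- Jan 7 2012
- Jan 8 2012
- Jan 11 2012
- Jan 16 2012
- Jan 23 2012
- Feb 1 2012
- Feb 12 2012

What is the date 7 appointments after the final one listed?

The spacing grows by 2 each time: 1, 3, 5, 7, 9, 11 days.
Next gap: 13 days. Feb 12 2012 + 13 days = Feb 25 2012.
Next gap: 15 days. Feb 25 2012 + 15 days = Mar 11 2012.
Next gap: 17 days. Mar 11 2012 + 17 days = Mar 28 2012.
Next gap: 19 days. Mar 28 2012 + 19 days = Apr 16 2012.
Next gap: 21 days. Apr 16 2012 + 21 days = May 7 2012.
Next gap: 23 days. May 7 2012 + 23 days = May 30 2012.
Next gap: 25 days. May 30 2012 + 25 days = Jun 24 2012.

Jun 24 2012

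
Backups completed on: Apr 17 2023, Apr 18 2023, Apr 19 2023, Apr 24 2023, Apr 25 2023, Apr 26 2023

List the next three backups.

Gaps: 1, 1, 5, 1, 1 days — not constant, but cyclic with period 3.
The events fall on every Monday, Tuesday and Wednesday.
The following Monday is May 1 2023.
Next Tuesday: May 2 2023.
The following Wednesday is May 3 2023.

May 1 2023, May 2 2023, May 3 2023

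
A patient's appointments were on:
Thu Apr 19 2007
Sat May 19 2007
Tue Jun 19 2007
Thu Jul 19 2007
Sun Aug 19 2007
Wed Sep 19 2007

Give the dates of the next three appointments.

Gaps: 30, 31, 30, 31, 31 days — not constant. Every event is on the 19th of the month.
Pattern: the 19th of each month.
Next: October 2007 → Fri Oct 19 2007.
Next: November 2007 → Mon Nov 19 2007.
December 2007: Wed Dec 19 2007.

Fri Oct 19 2007, Mon Nov 19 2007, Wed Dec 19 2007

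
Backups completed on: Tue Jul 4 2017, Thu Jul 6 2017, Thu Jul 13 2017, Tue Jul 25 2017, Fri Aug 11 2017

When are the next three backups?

Sat Sep 2 2017, Fri Sep 29 2017, Tue Oct 31 2017

The spacing grows by 5 each time: 2, 7, 12, 17 days.
Next gap: 22 days. Fri Aug 11 2017 + 22 days = Sat Sep 2 2017.
Next gap: 27 days. Sat Sep 2 2017 + 27 days = Fri Sep 29 2017.
Next gap: 32 days. Fri Sep 29 2017 + 32 days = Tue Oct 31 2017.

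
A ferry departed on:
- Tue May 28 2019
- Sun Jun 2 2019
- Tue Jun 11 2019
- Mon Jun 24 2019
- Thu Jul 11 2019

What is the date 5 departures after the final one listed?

Tue Dec 3 2019

Intervals are 5, 9, 13, 17 days — an arithmetic progression with common difference 4.
Next gap: 21 days. Thu Jul 11 2019 + 21 days = Thu Aug 1 2019.
Next gap: 25 days. Thu Aug 1 2019 + 25 days = Mon Aug 26 2019.
Next gap: 29 days. Mon Aug 26 2019 + 29 days = Tue Sep 24 2019.
Next gap: 33 days. Tue Sep 24 2019 + 33 days = Sun Oct 27 2019.
Next gap: 37 days. Sun Oct 27 2019 + 37 days = Tue Dec 3 2019.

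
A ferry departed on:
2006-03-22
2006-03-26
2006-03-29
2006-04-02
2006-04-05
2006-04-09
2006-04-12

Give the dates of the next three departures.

2006-04-16, 2006-04-19, 2006-04-23

Every event lands on a Wednesday or Sunday (gaps cycle 4, 3, 4, 3, 4, 3).
So the schedule is: every Wednesday and Sunday.
Next Sunday: 2006-04-16.
The following Wednesday is 2006-04-19.
Next Sunday: 2006-04-23.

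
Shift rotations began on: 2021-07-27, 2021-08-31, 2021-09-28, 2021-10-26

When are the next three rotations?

All Tuesdays; the gaps (35, 28, 28) vary with month length.
This is the last Tuesday of each month.
Last Tuesday of November 2021: 2021-11-30.
Last Tuesday of December 2021: 2021-12-28.
Last Tuesday of January 2022: 2022-01-25.

2021-11-30, 2021-12-28, 2022-01-25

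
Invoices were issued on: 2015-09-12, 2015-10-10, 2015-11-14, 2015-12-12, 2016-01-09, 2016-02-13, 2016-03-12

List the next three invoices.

All dates are Saturdays, 28, 35, 28, 28, 35, 28 days apart.
Specifically, the 2nd Saturday of each month.
April 2016 — 2nd Saturday is 2016-04-09.
May 2016 — 2nd Saturday is 2016-05-14.
2nd Saturday of June 2016: 2016-06-11.

2016-04-09, 2016-05-14, 2016-06-11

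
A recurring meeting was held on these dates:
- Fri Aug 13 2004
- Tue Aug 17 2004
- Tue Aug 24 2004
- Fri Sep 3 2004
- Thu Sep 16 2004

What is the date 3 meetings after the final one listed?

The spacing grows by 3 each time: 4, 7, 10, 13 days.
Next gap: 16 days. Thu Sep 16 2004 + 16 days = Sat Oct 2 2004.
Next gap: 19 days. Sat Oct 2 2004 + 19 days = Thu Oct 21 2004.
Next gap: 22 days. Thu Oct 21 2004 + 22 days = Fri Nov 12 2004.

Fri Nov 12 2004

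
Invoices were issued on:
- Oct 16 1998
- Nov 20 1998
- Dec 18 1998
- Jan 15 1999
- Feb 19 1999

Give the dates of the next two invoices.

Mar 19 1999, Apr 16 1999

These are Fridays at 28- or 35-day spacing (35, 28, 28, 35).
The pattern: 3rd Friday of the month.
3rd Friday of March 1999: Mar 19 1999.
April 1999 — 3rd Friday is Apr 16 1999.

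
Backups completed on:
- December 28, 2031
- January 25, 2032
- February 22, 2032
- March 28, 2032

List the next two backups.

All dates are Sundays, 28, 28, 35 days apart.
Specifically, the 4th Sunday of each month.
April 2032 — 4th Sunday is April 25, 2032.
4th Sunday of May 2032: May 23, 2032.

April 25, 2032; May 23, 2032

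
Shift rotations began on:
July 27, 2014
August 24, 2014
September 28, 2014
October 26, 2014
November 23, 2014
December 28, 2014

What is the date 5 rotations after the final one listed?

May 24, 2015

All dates are Sundays, 28, 35, 28, 28, 35 days apart.
Specifically, the 4th Sunday of each month.
January 2015 — 4th Sunday is January 25, 2015.
4th Sunday of February 2015: February 22, 2015.
March 2015 — 4th Sunday is March 22, 2015.
April 2015 — 4th Sunday is April 26, 2015.
May 2015 — 4th Sunday is May 24, 2015.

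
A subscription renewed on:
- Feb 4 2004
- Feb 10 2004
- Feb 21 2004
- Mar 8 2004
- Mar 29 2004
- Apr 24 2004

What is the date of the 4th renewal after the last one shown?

Sep 25 2004

The spacing grows by 5 each time: 6, 11, 16, 21, 26 days.
Next gap: 31 days. Apr 24 2004 + 31 days = May 25 2004.
Next gap: 36 days. May 25 2004 + 36 days = Jun 30 2004.
Next gap: 41 days. Jun 30 2004 + 41 days = Aug 10 2004.
Next gap: 46 days. Aug 10 2004 + 46 days = Sep 25 2004.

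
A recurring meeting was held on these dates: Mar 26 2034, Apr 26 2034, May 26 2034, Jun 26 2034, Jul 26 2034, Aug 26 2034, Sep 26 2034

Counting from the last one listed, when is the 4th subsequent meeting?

Each date is the 26th; the gaps (31, 30, 31, 30, 31, 31) track the month lengths.
The rule is the 26th of each month.
October 2034: Oct 26 2034.
November 2034: Nov 26 2034.
Next: December 2034 → Dec 26 2034.
January 2035: Jan 26 2035.

Jan 26 2035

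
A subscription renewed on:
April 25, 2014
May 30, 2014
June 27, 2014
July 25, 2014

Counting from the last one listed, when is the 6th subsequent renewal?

January 30, 2015

Every date is a Friday; gaps 35, 28, 28 days.
Each is the last Friday of its month (at least one falls on the 29th or later, ruling out '4th Friday').
August 2014 ends with Friday August 29, 2014.
September 2014 ends with Friday September 26, 2014.
Last Friday of October 2014: October 31, 2014.
November 2014 ends with Friday November 28, 2014.
Last Friday of December 2014: December 26, 2014.
January 2015 ends with Friday January 30, 2015.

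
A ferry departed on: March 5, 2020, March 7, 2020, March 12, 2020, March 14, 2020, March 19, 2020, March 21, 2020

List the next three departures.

The gap pattern 2, 5, 2, 5, 2 repeats every 2 events.
These are the Thursdays and Saturdays of each week.
Next Thursday: March 26, 2020.
The following Saturday is March 28, 2020.
The following Thursday is April 2, 2020.

March 26, 2020; March 28, 2020; April 2, 2020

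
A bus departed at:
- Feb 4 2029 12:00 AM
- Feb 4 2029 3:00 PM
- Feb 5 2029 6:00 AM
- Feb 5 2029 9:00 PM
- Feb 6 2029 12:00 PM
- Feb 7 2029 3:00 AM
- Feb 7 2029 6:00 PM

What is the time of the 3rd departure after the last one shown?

Feb 9 2029 3:00 PM

The interval is a steady 15 hours (15, 15, 15, 15, 15, 15).
Feb 7 2029 6:00 PM + 15 h = Feb 8 2029 9:00 AM.
Feb 8 2029 9:00 AM + 15 h = Feb 9 2029 12:00 AM.
Feb 9 2029 12:00 AM + 15 h = Feb 9 2029 3:00 PM.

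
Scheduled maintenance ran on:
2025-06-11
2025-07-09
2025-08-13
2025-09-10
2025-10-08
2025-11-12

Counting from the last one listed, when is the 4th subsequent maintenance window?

2026-03-11

All dates are Wednesdays, 28, 35, 28, 28, 35 days apart.
Specifically, the 2nd Wednesday of each month.
2nd Wednesday of December 2025: 2025-12-10.
2nd Wednesday of January 2026: 2026-01-14.
February 2026 — 2nd Wednesday is 2026-02-11.
2nd Wednesday of March 2026: 2026-03-11.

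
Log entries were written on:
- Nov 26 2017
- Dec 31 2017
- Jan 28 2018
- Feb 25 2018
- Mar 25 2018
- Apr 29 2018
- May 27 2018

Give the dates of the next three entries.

Jun 24 2018, Jul 29 2018, Aug 26 2018

Every date is a Sunday; gaps 35, 28, 28, 28, 35, 28 days.
Each is the last Sunday of its month (at least one falls on the 29th or later, ruling out '4th Sunday').
Last Sunday of June 2018: Jun 24 2018.
July 2018 ends with Sunday Jul 29 2018.
Last Sunday of August 2018: Aug 26 2018.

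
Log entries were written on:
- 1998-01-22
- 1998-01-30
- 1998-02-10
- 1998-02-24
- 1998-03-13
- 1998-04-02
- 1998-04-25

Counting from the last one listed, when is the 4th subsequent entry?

1998-08-25

The spacing grows by 3 each time: 8, 11, 14, 17, 20, 23 days.
Next gap: 26 days. 1998-04-25 + 26 days = 1998-05-21.
Next gap: 29 days. 1998-05-21 + 29 days = 1998-06-19.
Next gap: 32 days. 1998-06-19 + 32 days = 1998-07-21.
Next gap: 35 days. 1998-07-21 + 35 days = 1998-08-25.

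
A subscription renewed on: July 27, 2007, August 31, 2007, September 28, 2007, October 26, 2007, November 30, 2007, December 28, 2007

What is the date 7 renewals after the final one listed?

These are Fridays with 35, 28, 28, 35, 28-day gaps.
Each is the final Friday of its month — August 31, 2007 is past the 28th, so '4th Friday' doesn't fit.
January 2008 ends with Friday January 25, 2008.
February 2008 ends with Friday February 29, 2008.
March 2008 ends with Friday March 28, 2008.
April 2008 ends with Friday April 25, 2008.
Last Friday of May 2008: May 30, 2008.
Last Friday of June 2008: June 27, 2008.
July 2008 ends with Friday July 25, 2008.

July 25, 2008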